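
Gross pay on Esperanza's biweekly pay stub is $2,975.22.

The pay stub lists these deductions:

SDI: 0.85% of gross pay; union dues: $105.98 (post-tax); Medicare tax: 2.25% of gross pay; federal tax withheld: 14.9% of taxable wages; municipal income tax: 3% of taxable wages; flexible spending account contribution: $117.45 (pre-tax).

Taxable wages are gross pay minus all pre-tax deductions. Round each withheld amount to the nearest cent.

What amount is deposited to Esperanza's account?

$2,148.02

Flexible spending account contribution: $117.45
Taxable wages = $2,975.22 − $117.45 = $2,857.77
Federal tax withheld: $2,857.77 × 0.149 = $425.81
Municipal income tax: $2,857.77 × 0.03 = $85.73
Medicare tax: $2,975.22 × 0.0225 = $66.94
SDI: $2,975.22 × 0.0085 = $25.29
Union dues: $105.98
Total deductions = $117.45 + $425.81 + $85.73 + $66.94 + $25.29 + $105.98 = $827.20
Net pay = $2,975.22 − $827.20 = $2,148.02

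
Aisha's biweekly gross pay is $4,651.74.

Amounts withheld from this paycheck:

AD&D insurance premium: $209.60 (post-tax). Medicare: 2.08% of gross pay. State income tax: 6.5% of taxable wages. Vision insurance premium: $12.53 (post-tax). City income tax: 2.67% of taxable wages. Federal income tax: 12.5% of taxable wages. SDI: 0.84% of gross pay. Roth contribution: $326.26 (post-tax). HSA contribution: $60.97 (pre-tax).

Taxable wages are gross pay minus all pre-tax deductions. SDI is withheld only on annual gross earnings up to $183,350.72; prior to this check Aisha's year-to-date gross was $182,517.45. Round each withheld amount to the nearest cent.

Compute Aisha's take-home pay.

HSA contribution: $60.97
Taxable wages = $4,651.74 − $60.97 = $4,590.77
Federal income tax: $4,590.77 × 0.125 = $573.85
State income tax: $4,590.77 × 0.065 = $298.40
City income tax: $4,590.77 × 0.0267 = $122.57
SDI: only $183,350.72 − $182,517.45 = $833.27 of this check is subject → $833.27 × 0.0084 = $7.00
Medicare: $4,651.74 × 0.0208 = $96.76
AD&D insurance premium: $209.60
Vision insurance premium: $12.53
Roth contribution: $326.26
Total deductions = $60.97 + $573.85 + $298.40 + $122.57 + $7.00 + $96.76 + $209.60 + $12.53 + $326.26 = $1,707.94
Net pay = $4,651.74 − $1,707.94 = $2,943.80

$2,943.80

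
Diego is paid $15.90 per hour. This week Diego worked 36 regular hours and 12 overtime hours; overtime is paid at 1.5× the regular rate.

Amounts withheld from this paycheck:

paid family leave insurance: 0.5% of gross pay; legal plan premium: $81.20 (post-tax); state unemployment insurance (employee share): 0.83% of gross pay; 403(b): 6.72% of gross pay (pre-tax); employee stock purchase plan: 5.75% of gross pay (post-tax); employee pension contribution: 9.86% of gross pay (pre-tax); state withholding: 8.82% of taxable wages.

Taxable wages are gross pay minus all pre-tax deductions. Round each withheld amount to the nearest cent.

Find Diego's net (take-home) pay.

Regular pay: 36 × $15.90 = $572.40
Overtime pay: 12 × $15.90 × 1.5 = $286.20
Gross pay = $572.40 + $286.20 = $858.60
403(b): $858.60 × 0.0672 = $57.70
Employee pension contribution: $858.60 × 0.0986 = $84.66
Pre-tax total = $57.70 + $84.66 = $142.36
Taxable wages = $858.60 − $142.36 = $716.24
State withholding: $716.24 × 0.0882 = $63.17
State unemployment insurance (employee share): $858.60 × 0.0083 = $7.13
Paid family leave insurance: $858.60 × 0.005 = $4.29
Employee stock purchase plan: $858.60 × 0.0575 = $49.37
Legal plan premium: $81.20
Total deductions = $57.70 + $84.66 + $63.17 + $7.13 + $4.29 + $49.37 + $81.20 = $347.52
Net pay = $858.60 − $347.52 = $511.08

$511.08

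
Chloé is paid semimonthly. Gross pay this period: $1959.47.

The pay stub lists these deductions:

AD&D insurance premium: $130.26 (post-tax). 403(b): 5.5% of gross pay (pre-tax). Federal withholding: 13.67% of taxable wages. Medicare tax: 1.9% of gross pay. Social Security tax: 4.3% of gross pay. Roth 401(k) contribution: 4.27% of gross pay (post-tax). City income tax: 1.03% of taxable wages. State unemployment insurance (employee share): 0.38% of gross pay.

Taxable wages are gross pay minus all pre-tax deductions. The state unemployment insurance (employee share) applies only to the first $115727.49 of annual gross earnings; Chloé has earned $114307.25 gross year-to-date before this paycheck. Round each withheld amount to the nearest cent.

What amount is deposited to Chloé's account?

$1238.68

403(b): $1959.47 × 0.055 = $107.77
Taxable wages = $1959.47 − $107.77 = $1851.70
City income tax: $1851.70 × 0.0103 = $19.07
Federal withholding: $1851.70 × 0.1367 = $253.13
Medicare tax: $1959.47 × 0.019 = $37.23
Social Security tax: $1959.47 × 0.043 = $84.26
State unemployment insurance (employee share): only $115727.49 − $114307.25 = $1420.24 of this check is subject → $1420.24 × 0.0038 = $5.40
AD&D insurance premium: $130.26
Roth 401(k) contribution: $1959.47 × 0.0427 = $83.67
Total deductions = $107.77 + $19.07 + $253.13 + $37.23 + $84.26 + $5.40 + $130.26 + $83.67 = $720.79
Net pay = $1959.47 − $720.79 = $1238.68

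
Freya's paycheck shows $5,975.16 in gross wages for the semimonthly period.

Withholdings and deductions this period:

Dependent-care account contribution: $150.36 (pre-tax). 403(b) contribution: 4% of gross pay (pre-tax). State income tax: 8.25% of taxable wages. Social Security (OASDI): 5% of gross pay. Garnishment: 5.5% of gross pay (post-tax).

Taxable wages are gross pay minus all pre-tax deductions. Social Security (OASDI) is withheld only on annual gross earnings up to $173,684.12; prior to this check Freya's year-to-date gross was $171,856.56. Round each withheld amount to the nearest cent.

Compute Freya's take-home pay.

403(b) contribution: $5,975.16 × 0.04 = $239.01
Dependent-care account contribution: $150.36
Pre-tax total = $239.01 + $150.36 = $389.37
Taxable wages = $5,975.16 − $389.37 = $5,585.79
State income tax: $5,585.79 × 0.0825 = $460.83
Social Security (OASDI): only $173,684.12 − $171,856.56 = $1,827.56 of this check is subject → $1,827.56 × 0.05 = $91.38
Garnishment: $5,975.16 × 0.055 = $328.63
Total deductions = $239.01 + $150.36 + $460.83 + $91.38 + $328.63 = $1,270.21
Net pay = $5,975.16 − $1,270.21 = $4,704.95

$4,704.95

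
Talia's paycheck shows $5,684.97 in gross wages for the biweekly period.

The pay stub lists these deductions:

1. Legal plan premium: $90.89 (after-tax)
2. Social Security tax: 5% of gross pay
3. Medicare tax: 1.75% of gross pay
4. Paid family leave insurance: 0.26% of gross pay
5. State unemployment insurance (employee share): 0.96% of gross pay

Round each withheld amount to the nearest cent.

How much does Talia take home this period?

$5,140.98

Medicare tax: $5,684.97 × 0.0175 = $99.49
State unemployment insurance (employee share): $5,684.97 × 0.0096 = $54.58
Social Security tax: $5,684.97 × 0.05 = $284.25
Paid family leave insurance: $5,684.97 × 0.0026 = $14.78
Legal plan premium: $90.89
Total deductions = $99.49 + $54.58 + $284.25 + $14.78 + $90.89 = $543.99
Net pay = $5,684.97 − $543.99 = $5,140.98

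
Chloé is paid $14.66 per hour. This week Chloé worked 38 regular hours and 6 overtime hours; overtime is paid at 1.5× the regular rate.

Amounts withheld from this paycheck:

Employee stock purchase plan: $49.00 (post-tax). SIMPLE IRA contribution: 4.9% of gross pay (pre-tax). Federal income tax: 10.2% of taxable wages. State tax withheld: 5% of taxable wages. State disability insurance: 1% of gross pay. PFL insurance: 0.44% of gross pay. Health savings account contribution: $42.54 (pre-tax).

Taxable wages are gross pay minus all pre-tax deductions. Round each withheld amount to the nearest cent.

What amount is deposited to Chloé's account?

$460.66

Regular pay: 38 × $14.66 = $557.08
Overtime pay: 6 × $14.66 × 1.5 = $131.94
Gross pay = $557.08 + $131.94 = $689.02
Health savings account contribution: $42.54
SIMPLE IRA contribution: $689.02 × 0.049 = $33.76
Pre-tax total = $42.54 + $33.76 = $76.30
Taxable wages = $689.02 − $76.30 = $612.72
Federal income tax: $612.72 × 0.102 = $62.50
State tax withheld: $612.72 × 0.05 = $30.64
State disability insurance: $689.02 × 0.01 = $6.89
PFL insurance: $689.02 × 0.0044 = $3.03
Employee stock purchase plan: $49.00
Total deductions = $42.54 + $33.76 + $62.50 + $30.64 + $6.89 + $3.03 + $49.00 = $228.36
Net pay = $689.02 − $228.36 = $460.66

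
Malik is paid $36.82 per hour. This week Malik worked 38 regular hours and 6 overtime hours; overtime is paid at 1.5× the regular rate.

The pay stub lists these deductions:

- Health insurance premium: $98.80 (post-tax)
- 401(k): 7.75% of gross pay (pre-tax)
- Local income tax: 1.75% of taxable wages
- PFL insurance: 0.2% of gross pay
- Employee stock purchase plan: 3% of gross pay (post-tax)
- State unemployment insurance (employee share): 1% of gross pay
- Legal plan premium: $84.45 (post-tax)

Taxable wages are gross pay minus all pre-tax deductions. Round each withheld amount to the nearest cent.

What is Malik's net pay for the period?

Regular pay: 38 × $36.82 = $1,399.16
Overtime pay: 6 × $36.82 × 1.5 = $331.38
Gross pay = $1,399.16 + $331.38 = $1,730.54
401(k): $1,730.54 × 0.0775 = $134.12
Taxable wages = $1,730.54 − $134.12 = $1,596.42
Local income tax: $1,596.42 × 0.0175 = $27.94
PFL insurance: $1,730.54 × 0.002 = $3.46
State unemployment insurance (employee share): $1,730.54 × 0.01 = $17.31
Legal plan premium: $84.45
Employee stock purchase plan: $1,730.54 × 0.03 = $51.92
Health insurance premium: $98.80
Total deductions = $134.12 + $27.94 + $3.46 + $17.31 + $84.45 + $51.92 + $98.80 = $418.00
Net pay = $1,730.54 − $418.00 = $1,312.54

$1,312.54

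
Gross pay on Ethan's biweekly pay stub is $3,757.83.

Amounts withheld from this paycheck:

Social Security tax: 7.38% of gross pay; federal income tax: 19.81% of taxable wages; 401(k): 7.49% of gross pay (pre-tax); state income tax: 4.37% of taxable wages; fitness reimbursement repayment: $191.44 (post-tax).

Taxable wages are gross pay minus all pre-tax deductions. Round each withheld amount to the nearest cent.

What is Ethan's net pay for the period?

$2,167.01

401(k): $3,757.83 × 0.0749 = $281.46
Taxable wages = $3,757.83 − $281.46 = $3,476.37
State income tax: $3,476.37 × 0.0437 = $151.92
Federal income tax: $3,476.37 × 0.1981 = $688.67
Social Security tax: $3,757.83 × 0.0738 = $277.33
Fitness reimbursement repayment: $191.44
Total deductions = $281.46 + $151.92 + $688.67 + $277.33 + $191.44 = $1,590.82
Net pay = $3,757.83 − $1,590.82 = $2,167.01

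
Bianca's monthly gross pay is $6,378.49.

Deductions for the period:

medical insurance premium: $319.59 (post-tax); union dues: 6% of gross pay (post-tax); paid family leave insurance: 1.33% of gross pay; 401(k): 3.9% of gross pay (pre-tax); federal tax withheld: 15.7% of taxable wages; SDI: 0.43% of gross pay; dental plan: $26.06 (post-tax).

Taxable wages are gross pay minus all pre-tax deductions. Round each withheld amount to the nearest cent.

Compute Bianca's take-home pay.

401(k): $6,378.49 × 0.039 = $248.76
Taxable wages = $6,378.49 − $248.76 = $6,129.73
Federal tax withheld: $6,129.73 × 0.157 = $962.37
Paid family leave insurance: $6,378.49 × 0.0133 = $84.83
SDI: $6,378.49 × 0.0043 = $27.43
Medical insurance premium: $319.59
Union dues: $6,378.49 × 0.06 = $382.71
Dental plan: $26.06
Total deductions = $248.76 + $962.37 + $84.83 + $27.43 + $319.59 + $382.71 + $26.06 = $2,051.75
Net pay = $6,378.49 − $2,051.75 = $4,326.74

$4,326.74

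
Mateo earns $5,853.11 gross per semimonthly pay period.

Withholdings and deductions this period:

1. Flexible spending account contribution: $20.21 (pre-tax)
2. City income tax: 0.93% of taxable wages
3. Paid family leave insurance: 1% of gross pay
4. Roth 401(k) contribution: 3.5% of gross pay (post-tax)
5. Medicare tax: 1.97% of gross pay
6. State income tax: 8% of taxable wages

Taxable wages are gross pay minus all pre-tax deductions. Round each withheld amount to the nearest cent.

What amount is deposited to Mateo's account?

Flexible spending account contribution: $20.21
Taxable wages = $5,853.11 − $20.21 = $5,832.90
State income tax: $5,832.90 × 0.08 = $466.63
City income tax: $5,832.90 × 0.0093 = $54.25
Medicare tax: $5,853.11 × 0.0197 = $115.31
Paid family leave insurance: $5,853.11 × 0.01 = $58.53
Roth 401(k) contribution: $5,853.11 × 0.035 = $204.86
Total deductions = $20.21 + $466.63 + $54.25 + $115.31 + $58.53 + $204.86 = $919.79
Net pay = $5,853.11 − $919.79 = $4,933.32

$4,933.32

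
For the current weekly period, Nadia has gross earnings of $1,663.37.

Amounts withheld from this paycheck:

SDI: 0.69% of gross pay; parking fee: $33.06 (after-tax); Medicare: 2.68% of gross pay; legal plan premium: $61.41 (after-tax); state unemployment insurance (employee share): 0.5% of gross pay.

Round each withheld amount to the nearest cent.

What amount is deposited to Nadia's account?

State unemployment insurance (employee share): $1,663.37 × 0.005 = $8.32
SDI: $1,663.37 × 0.0069 = $11.48
Medicare: $1,663.37 × 0.0268 = $44.58
Legal plan premium: $61.41
Parking fee: $33.06
Total deductions = $8.32 + $11.48 + $44.58 + $61.41 + $33.06 = $158.85
Net pay = $1,663.37 − $158.85 = $1,504.52

$1,504.52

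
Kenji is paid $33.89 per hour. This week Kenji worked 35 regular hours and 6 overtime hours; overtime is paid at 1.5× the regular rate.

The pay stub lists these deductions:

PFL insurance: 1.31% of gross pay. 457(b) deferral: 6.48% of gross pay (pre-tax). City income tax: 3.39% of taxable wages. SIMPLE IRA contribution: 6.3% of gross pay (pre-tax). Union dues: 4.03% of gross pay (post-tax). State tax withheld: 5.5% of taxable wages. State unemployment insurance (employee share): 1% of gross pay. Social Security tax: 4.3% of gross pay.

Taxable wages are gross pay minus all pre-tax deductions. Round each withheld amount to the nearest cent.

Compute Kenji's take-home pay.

Regular pay: 35 × $33.89 = $1,186.15
Overtime pay: 6 × $33.89 × 1.5 = $305.01
Gross pay = $1,186.15 + $305.01 = $1,491.16
457(b) deferral: $1,491.16 × 0.0648 = $96.63
SIMPLE IRA contribution: $1,491.16 × 0.063 = $93.94
Pre-tax total = $96.63 + $93.94 = $190.57
Taxable wages = $1,491.16 − $190.57 = $1,300.59
State tax withheld: $1,300.59 × 0.055 = $71.53
City income tax: $1,300.59 × 0.0339 = $44.09
State unemployment insurance (employee share): $1,491.16 × 0.01 = $14.91
PFL insurance: $1,491.16 × 0.0131 = $19.53
Social Security tax: $1,491.16 × 0.043 = $64.12
Union dues: $1,491.16 × 0.0403 = $60.09
Total deductions = $96.63 + $93.94 + $71.53 + $44.09 + $14.91 + $19.53 + $64.12 + $60.09 = $464.84
Net pay = $1,491.16 − $464.84 = $1,026.32

$1,026.32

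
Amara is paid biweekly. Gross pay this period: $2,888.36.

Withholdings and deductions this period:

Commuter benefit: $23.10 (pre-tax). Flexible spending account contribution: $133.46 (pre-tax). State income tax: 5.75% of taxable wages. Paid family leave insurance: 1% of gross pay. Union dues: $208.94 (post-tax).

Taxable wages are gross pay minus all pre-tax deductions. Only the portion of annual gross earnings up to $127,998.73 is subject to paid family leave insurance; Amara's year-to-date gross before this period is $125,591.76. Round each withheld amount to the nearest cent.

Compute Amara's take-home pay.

Flexible spending account contribution: $133.46
Commuter benefit: $23.10
Pre-tax total = $133.46 + $23.10 = $156.56
Taxable wages = $2,888.36 − $156.56 = $2,731.80
State income tax: $2,731.80 × 0.0575 = $157.08
Paid family leave insurance: only $127,998.73 − $125,591.76 = $2,406.97 of this check is subject → $2,406.97 × 0.01 = $24.07
Union dues: $208.94
Total deductions = $133.46 + $23.10 + $157.08 + $24.07 + $208.94 = $546.65
Net pay = $2,888.36 − $546.65 = $2,341.71

$2,341.71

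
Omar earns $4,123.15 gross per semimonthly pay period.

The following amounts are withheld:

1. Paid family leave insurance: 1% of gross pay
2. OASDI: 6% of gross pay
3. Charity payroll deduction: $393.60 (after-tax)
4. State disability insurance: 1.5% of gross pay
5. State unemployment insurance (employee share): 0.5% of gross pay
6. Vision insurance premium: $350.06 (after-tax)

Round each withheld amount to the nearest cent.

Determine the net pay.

State disability insurance: $4,123.15 × 0.015 = $61.85
State unemployment insurance (employee share): $4,123.15 × 0.005 = $20.62
OASDI: $4,123.15 × 0.06 = $247.39
Paid family leave insurance: $4,123.15 × 0.01 = $41.23
Charity payroll deduction: $393.60
Vision insurance premium: $350.06
Total deductions = $61.85 + $20.62 + $247.39 + $41.23 + $393.60 + $350.06 = $1,114.75
Net pay = $4,123.15 − $1,114.75 = $3,008.40

$3,008.40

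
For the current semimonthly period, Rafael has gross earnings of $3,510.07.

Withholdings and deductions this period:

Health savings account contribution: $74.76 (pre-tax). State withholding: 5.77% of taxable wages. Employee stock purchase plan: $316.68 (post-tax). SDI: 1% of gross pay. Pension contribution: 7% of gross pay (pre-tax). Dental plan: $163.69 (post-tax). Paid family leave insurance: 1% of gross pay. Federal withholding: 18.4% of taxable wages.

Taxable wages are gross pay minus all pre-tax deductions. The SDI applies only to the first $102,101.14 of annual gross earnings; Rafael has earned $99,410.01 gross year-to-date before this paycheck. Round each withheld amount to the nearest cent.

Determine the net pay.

$1,876.30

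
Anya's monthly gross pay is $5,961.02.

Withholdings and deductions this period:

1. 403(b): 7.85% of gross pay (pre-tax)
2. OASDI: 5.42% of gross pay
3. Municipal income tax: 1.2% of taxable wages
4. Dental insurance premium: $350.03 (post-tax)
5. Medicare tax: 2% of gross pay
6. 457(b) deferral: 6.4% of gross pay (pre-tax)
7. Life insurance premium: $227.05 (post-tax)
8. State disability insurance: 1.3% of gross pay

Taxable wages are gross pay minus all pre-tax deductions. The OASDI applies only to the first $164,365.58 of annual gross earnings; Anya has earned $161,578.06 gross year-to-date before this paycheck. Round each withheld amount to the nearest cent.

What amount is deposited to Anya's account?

$4,125.36

457(b) deferral: $5,961.02 × 0.064 = $381.51
403(b): $5,961.02 × 0.0785 = $467.94
Pre-tax total = $381.51 + $467.94 = $849.45
Taxable wages = $5,961.02 − $849.45 = $5,111.57
Municipal income tax: $5,111.57 × 0.012 = $61.34
OASDI: only $164,365.58 − $161,578.06 = $2,787.52 of this check is subject → $2,787.52 × 0.0542 = $151.08
Medicare tax: $5,961.02 × 0.02 = $119.22
State disability insurance: $5,961.02 × 0.013 = $77.49
Life insurance premium: $227.05
Dental insurance premium: $350.03
Total deductions = $381.51 + $467.94 + $61.34 + $151.08 + $119.22 + $77.49 + $227.05 + $350.03 = $1,835.66
Net pay = $5,961.02 − $1,835.66 = $4,125.36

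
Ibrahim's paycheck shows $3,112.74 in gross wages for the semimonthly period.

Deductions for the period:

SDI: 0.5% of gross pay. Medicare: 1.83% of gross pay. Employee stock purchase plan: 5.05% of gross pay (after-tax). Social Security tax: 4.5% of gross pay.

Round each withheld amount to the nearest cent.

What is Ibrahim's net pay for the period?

$2,742.96

SDI: $3,112.74 × 0.005 = $15.56
Medicare: $3,112.74 × 0.0183 = $56.96
Social Security tax: $3,112.74 × 0.045 = $140.07
Employee stock purchase plan: $3,112.74 × 0.0505 = $157.19
Total deductions = $15.56 + $56.96 + $140.07 + $157.19 = $369.78
Net pay = $3,112.74 − $369.78 = $2,742.96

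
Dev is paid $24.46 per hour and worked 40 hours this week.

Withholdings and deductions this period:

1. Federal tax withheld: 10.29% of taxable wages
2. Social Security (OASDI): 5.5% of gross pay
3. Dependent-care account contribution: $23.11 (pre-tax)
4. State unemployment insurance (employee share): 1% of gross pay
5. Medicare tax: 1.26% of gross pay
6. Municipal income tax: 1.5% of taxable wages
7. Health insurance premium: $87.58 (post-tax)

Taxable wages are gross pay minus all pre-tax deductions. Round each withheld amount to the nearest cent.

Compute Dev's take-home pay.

$679.16

Gross pay: 40 × $24.46 = $978.40
Dependent-care account contribution: $23.11
Taxable wages = $978.40 − $23.11 = $955.29
Municipal income tax: $955.29 × 0.015 = $14.33
Federal tax withheld: $955.29 × 0.1029 = $98.30
Medicare tax: $978.40 × 0.0126 = $12.33
Social Security (OASDI): $978.40 × 0.055 = $53.81
State unemployment insurance (employee share): $978.40 × 0.01 = $9.78
Health insurance premium: $87.58
Total deductions = $23.11 + $14.33 + $98.30 + $12.33 + $53.81 + $9.78 + $87.58 = $299.24
Net pay = $978.40 − $299.24 = $679.16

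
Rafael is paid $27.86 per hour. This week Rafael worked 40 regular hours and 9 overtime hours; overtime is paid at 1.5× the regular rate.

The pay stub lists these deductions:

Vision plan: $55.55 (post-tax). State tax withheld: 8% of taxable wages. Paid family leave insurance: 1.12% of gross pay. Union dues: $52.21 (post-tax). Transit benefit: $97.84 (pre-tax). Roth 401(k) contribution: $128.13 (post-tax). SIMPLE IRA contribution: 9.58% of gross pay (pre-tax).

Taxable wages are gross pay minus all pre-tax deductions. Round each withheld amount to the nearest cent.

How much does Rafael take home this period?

$897.31

Regular pay: 40 × $27.86 = $1,114.40
Overtime pay: 9 × $27.86 × 1.5 = $376.11
Gross pay = $1,114.40 + $376.11 = $1,490.51
SIMPLE IRA contribution: $1,490.51 × 0.0958 = $142.79
Transit benefit: $97.84
Pre-tax total = $142.79 + $97.84 = $240.63
Taxable wages = $1,490.51 − $240.63 = $1,249.88
State tax withheld: $1,249.88 × 0.08 = $99.99
Paid family leave insurance: $1,490.51 × 0.0112 = $16.69
Union dues: $52.21
Roth 401(k) contribution: $128.13
Vision plan: $55.55
Total deductions = $142.79 + $97.84 + $99.99 + $16.69 + $52.21 + $128.13 + $55.55 = $593.20
Net pay = $1,490.51 − $593.20 = $897.31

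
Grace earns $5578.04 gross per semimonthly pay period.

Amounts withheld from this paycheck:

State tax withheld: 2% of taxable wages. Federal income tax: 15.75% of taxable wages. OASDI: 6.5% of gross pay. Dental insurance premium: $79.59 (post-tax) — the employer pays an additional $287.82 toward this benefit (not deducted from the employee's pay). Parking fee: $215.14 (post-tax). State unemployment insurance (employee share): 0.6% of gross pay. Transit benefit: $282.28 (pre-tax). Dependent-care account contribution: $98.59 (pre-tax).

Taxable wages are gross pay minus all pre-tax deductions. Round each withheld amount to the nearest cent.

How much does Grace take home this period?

$3583.91

Transit benefit: $282.28
Dependent-care account contribution: $98.59
Pre-tax total = $282.28 + $98.59 = $380.87
Taxable wages = $5578.04 − $380.87 = $5197.17
Federal income tax: $5197.17 × 0.1575 = $818.55
State tax withheld: $5197.17 × 0.02 = $103.94
OASDI: $5578.04 × 0.065 = $362.57
State unemployment insurance (employee share): $5578.04 × 0.006 = $33.47
Parking fee: $215.14
Dental insurance premium: $79.59
(Employer's $287.82 toward dental insurance premium is not withheld from the employee.)
Total deductions = $282.28 + $98.59 + $818.55 + $103.94 + $362.57 + $33.47 + $215.14 + $79.59 = $1994.13
Net pay = $5578.04 − $1994.13 = $3583.91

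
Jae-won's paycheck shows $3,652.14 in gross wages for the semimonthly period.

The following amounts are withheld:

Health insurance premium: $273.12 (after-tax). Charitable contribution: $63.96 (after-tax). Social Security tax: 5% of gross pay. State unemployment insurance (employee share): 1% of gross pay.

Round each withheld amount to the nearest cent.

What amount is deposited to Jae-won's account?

State unemployment insurance (employee share): $3,652.14 × 0.01 = $36.52
Social Security tax: $3,652.14 × 0.05 = $182.61
Charitable contribution: $63.96
Health insurance premium: $273.12
Total deductions = $36.52 + $182.61 + $63.96 + $273.12 = $556.21
Net pay = $3,652.14 − $556.21 = $3,095.93

$3,095.93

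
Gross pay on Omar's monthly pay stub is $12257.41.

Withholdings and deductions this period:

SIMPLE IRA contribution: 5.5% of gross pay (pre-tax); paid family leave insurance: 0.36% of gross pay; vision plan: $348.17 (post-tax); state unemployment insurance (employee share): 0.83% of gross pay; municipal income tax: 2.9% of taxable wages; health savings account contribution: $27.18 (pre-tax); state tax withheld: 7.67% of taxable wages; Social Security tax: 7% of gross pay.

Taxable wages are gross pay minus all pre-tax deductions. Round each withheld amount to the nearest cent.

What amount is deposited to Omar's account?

SIMPLE IRA contribution: $12257.41 × 0.055 = $674.16
Health savings account contribution: $27.18
Pre-tax total = $674.16 + $27.18 = $701.34
Taxable wages = $12257.41 − $701.34 = $11556.07
State tax withheld: $11556.07 × 0.0767 = $886.35
Municipal income tax: $11556.07 × 0.029 = $335.13
Paid family leave insurance: $12257.41 × 0.0036 = $44.13
State unemployment insurance (employee share): $12257.41 × 0.0083 = $101.74
Social Security tax: $12257.41 × 0.07 = $858.02
Vision plan: $348.17
Total deductions = $674.16 + $27.18 + $886.35 + $335.13 + $44.13 + $101.74 + $858.02 + $348.17 = $3274.88
Net pay = $12257.41 − $3274.88 = $8982.53

$8982.53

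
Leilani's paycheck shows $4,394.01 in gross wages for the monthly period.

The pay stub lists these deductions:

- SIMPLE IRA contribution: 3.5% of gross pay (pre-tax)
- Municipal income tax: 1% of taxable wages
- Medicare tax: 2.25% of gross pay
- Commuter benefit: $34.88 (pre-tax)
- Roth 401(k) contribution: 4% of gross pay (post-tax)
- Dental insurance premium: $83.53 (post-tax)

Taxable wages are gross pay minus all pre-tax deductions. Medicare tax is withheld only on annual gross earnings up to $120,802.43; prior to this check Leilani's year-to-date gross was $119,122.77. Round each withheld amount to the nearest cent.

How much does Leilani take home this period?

SIMPLE IRA contribution: $4,394.01 × 0.035 = $153.79
Commuter benefit: $34.88
Pre-tax total = $153.79 + $34.88 = $188.67
Taxable wages = $4,394.01 − $188.67 = $4,205.34
Municipal income tax: $4,205.34 × 0.01 = $42.05
Medicare tax: only $120,802.43 − $119,122.77 = $1,679.66 of this check is subject → $1,679.66 × 0.0225 = $37.79
Dental insurance premium: $83.53
Roth 401(k) contribution: $4,394.01 × 0.04 = $175.76
Total deductions = $153.79 + $34.88 + $42.05 + $37.79 + $83.53 + $175.76 = $527.80
Net pay = $4,394.01 − $527.80 = $3,866.21

$3,866.21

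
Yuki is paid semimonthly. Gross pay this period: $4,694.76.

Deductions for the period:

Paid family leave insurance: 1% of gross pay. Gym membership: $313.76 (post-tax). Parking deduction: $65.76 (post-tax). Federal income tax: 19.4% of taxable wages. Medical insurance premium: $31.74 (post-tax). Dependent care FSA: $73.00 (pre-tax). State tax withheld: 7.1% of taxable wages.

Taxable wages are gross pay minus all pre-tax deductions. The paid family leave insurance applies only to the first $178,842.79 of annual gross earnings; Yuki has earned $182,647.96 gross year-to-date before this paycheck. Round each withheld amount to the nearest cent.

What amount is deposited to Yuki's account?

$2,985.74

Dependent care FSA: $73.00
Taxable wages = $4,694.76 − $73.00 = $4,621.76
State tax withheld: $4,621.76 × 0.071 = $328.14
Federal income tax: $4,621.76 × 0.194 = $896.62
Paid family leave insurance: annual cap $178,842.79 already reached (YTD $182,647.96), so $0.00
Parking deduction: $65.76
Gym membership: $313.76
Medical insurance premium: $31.74
Total deductions = $73.00 + $328.14 + $896.62 + $0.00 + $65.76 + $313.76 + $31.74 = $1,709.02
Net pay = $4,694.76 − $1,709.02 = $2,985.74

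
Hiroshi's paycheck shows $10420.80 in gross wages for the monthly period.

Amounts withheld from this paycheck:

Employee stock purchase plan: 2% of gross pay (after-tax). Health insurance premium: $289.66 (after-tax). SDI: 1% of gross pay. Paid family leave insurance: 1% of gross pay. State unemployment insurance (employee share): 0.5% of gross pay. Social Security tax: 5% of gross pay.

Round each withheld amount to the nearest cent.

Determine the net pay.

$9141.16

Paid family leave insurance: $10420.80 × 0.01 = $104.21
Social Security tax: $10420.80 × 0.05 = $521.04
SDI: $10420.80 × 0.01 = $104.21
State unemployment insurance (employee share): $10420.80 × 0.005 = $52.10
Health insurance premium: $289.66
Employee stock purchase plan: $10420.80 × 0.02 = $208.42
Total deductions = $104.21 + $521.04 + $104.21 + $52.10 + $289.66 + $208.42 = $1279.64
Net pay = $10420.80 − $1279.64 = $9141.16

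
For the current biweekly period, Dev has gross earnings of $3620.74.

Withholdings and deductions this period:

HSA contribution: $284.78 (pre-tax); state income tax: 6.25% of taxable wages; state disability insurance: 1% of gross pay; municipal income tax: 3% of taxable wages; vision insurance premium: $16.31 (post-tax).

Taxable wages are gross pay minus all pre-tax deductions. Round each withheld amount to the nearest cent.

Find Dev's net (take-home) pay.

HSA contribution: $284.78
Taxable wages = $3620.74 − $284.78 = $3335.96
State income tax: $3335.96 × 0.0625 = $208.50
Municipal income tax: $3335.96 × 0.03 = $100.08
State disability insurance: $3620.74 × 0.01 = $36.21
Vision insurance premium: $16.31
Total deductions = $284.78 + $208.50 + $100.08 + $36.21 + $16.31 = $645.88
Net pay = $3620.74 − $645.88 = $2974.86

$2974.86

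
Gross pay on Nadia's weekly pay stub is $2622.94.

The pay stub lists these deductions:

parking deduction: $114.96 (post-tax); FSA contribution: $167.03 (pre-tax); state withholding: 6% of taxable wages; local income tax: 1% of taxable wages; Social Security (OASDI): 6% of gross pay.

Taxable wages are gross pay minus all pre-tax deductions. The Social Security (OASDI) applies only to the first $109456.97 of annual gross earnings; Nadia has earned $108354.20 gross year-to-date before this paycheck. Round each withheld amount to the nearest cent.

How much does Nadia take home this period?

FSA contribution: $167.03
Taxable wages = $2622.94 − $167.03 = $2455.91
Local income tax: $2455.91 × 0.01 = $24.56
State withholding: $2455.91 × 0.06 = $147.35
Social Security (OASDI): only $109456.97 − $108354.20 = $1102.77 of this check is subject → $1102.77 × 0.06 = $66.17
Parking deduction: $114.96
Total deductions = $167.03 + $24.56 + $147.35 + $66.17 + $114.96 = $520.07
Net pay = $2622.94 − $520.07 = $2102.87

$2102.87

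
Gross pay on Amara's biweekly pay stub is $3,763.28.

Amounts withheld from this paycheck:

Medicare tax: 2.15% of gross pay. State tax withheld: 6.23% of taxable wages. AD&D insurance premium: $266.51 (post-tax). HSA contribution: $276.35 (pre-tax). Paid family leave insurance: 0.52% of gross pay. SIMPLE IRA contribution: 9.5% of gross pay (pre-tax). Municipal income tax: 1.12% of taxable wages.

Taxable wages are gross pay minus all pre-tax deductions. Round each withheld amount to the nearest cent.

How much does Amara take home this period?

$2,532.42

SIMPLE IRA contribution: $3,763.28 × 0.095 = $357.51
HSA contribution: $276.35
Pre-tax total = $357.51 + $276.35 = $633.86
Taxable wages = $3,763.28 − $633.86 = $3,129.42
Municipal income tax: $3,129.42 × 0.0112 = $35.05
State tax withheld: $3,129.42 × 0.0623 = $194.96
Paid family leave insurance: $3,763.28 × 0.0052 = $19.57
Medicare tax: $3,763.28 × 0.0215 = $80.91
AD&D insurance premium: $266.51
Total deductions = $357.51 + $276.35 + $35.05 + $194.96 + $19.57 + $80.91 + $266.51 = $1,230.86
Net pay = $3,763.28 − $1,230.86 = $2,532.42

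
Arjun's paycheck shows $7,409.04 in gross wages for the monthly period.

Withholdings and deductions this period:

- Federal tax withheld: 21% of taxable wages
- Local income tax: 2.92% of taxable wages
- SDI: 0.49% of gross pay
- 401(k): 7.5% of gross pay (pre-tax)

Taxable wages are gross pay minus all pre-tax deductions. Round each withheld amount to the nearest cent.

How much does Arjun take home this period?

401(k): $7,409.04 × 0.075 = $555.68
Taxable wages = $7,409.04 − $555.68 = $6,853.36
Federal tax withheld: $6,853.36 × 0.21 = $1,439.21
Local income tax: $6,853.36 × 0.0292 = $200.12
SDI: $7,409.04 × 0.0049 = $36.30
Total deductions = $555.68 + $1,439.21 + $200.12 + $36.30 = $2,231.31
Net pay = $7,409.04 − $2,231.31 = $5,177.73

$5,177.73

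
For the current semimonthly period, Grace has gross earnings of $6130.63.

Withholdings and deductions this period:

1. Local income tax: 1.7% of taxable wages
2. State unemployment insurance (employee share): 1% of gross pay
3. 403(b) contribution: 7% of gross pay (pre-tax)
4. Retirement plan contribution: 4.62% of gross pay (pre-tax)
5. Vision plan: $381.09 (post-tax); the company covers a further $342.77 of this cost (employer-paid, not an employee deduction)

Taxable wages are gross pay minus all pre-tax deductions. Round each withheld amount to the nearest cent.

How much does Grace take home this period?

$4883.74

Retirement plan contribution: $6130.63 × 0.0462 = $283.24
403(b) contribution: $6130.63 × 0.07 = $429.14
Pre-tax total = $283.24 + $429.14 = $712.38
Taxable wages = $6130.63 − $712.38 = $5418.25
Local income tax: $5418.25 × 0.017 = $92.11
State unemployment insurance (employee share): $6130.63 × 0.01 = $61.31
Vision plan: $381.09
(Employer's $342.77 toward vision plan is not withheld from the employee.)
Total deductions = $283.24 + $429.14 + $92.11 + $61.31 + $381.09 = $1246.89
Net pay = $6130.63 − $1246.89 = $4883.74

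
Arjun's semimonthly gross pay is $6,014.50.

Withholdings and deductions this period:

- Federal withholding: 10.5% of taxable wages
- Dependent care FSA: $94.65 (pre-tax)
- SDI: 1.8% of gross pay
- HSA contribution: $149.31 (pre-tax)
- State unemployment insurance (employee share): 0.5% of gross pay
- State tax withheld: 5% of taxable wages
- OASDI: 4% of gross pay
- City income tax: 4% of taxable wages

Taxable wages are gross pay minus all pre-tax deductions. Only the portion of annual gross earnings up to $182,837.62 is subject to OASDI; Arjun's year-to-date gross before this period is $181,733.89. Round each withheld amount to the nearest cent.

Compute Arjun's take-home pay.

Dependent care FSA: $94.65
HSA contribution: $149.31
Pre-tax total = $94.65 + $149.31 = $243.96
Taxable wages = $6,014.50 − $243.96 = $5,770.54
State tax withheld: $5,770.54 × 0.05 = $288.53
City income tax: $5,770.54 × 0.04 = $230.82
Federal withholding: $5,770.54 × 0.105 = $605.91
OASDI: only $182,837.62 − $181,733.89 = $1,103.73 of this check is subject → $1,103.73 × 0.04 = $44.15
SDI: $6,014.50 × 0.018 = $108.26
State unemployment insurance (employee share): $6,014.50 × 0.005 = $30.07
Total deductions = $94.65 + $149.31 + $288.53 + $230.82 + $605.91 + $44.15 + $108.26 + $30.07 = $1,551.70
Net pay = $6,014.50 − $1,551.70 = $4,462.80

$4,462.80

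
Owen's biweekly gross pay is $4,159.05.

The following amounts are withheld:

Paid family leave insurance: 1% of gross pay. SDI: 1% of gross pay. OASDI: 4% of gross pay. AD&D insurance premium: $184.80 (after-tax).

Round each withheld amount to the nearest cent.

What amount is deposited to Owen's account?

Paid family leave insurance: $4,159.05 × 0.01 = $41.59
SDI: $4,159.05 × 0.01 = $41.59
OASDI: $4,159.05 × 0.04 = $166.36
AD&D insurance premium: $184.80
Total deductions = $41.59 + $41.59 + $166.36 + $184.80 = $434.34
Net pay = $4,159.05 − $434.34 = $3,724.71

$3,724.71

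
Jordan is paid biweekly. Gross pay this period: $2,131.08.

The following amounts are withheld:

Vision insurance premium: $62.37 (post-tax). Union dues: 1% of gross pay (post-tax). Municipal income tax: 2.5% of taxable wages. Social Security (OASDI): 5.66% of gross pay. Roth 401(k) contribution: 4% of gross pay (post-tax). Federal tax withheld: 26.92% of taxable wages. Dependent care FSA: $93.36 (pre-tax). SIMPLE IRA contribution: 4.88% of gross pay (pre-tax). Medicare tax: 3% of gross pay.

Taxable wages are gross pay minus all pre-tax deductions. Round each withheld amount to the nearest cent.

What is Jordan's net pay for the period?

$1,011.35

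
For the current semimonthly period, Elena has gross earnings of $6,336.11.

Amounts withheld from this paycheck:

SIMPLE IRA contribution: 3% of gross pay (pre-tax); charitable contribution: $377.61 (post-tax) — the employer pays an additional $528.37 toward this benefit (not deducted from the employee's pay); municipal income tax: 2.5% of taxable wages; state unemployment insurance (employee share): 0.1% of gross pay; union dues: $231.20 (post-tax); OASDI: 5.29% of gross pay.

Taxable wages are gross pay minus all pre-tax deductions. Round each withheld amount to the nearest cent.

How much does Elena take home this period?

$5,042.05

SIMPLE IRA contribution: $6,336.11 × 0.03 = $190.08
Taxable wages = $6,336.11 − $190.08 = $6,146.03
Municipal income tax: $6,146.03 × 0.025 = $153.65
State unemployment insurance (employee share): $6,336.11 × 0.001 = $6.34
OASDI: $6,336.11 × 0.0529 = $335.18
Charitable contribution: $377.61
Union dues: $231.20
(Employer's $528.37 toward charitable contribution is not withheld from the employee.)
Total deductions = $190.08 + $153.65 + $6.34 + $335.18 + $377.61 + $231.20 = $1,294.06
Net pay = $6,336.11 − $1,294.06 = $5,042.05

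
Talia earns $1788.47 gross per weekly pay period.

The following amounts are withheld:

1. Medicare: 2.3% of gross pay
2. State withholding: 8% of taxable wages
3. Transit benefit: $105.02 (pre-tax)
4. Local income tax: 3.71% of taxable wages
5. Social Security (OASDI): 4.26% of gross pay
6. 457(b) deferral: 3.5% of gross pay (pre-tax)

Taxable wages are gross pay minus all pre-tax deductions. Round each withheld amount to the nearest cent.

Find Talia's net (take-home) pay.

$1313.73

457(b) deferral: $1788.47 × 0.035 = $62.60
Transit benefit: $105.02
Pre-tax total = $62.60 + $105.02 = $167.62
Taxable wages = $1788.47 − $167.62 = $1620.85
Local income tax: $1620.85 × 0.0371 = $60.13
State withholding: $1620.85 × 0.08 = $129.67
Social Security (OASDI): $1788.47 × 0.0426 = $76.19
Medicare: $1788.47 × 0.023 = $41.13
Total deductions = $62.60 + $105.02 + $60.13 + $129.67 + $76.19 + $41.13 = $474.74
Net pay = $1788.47 − $474.74 = $1313.73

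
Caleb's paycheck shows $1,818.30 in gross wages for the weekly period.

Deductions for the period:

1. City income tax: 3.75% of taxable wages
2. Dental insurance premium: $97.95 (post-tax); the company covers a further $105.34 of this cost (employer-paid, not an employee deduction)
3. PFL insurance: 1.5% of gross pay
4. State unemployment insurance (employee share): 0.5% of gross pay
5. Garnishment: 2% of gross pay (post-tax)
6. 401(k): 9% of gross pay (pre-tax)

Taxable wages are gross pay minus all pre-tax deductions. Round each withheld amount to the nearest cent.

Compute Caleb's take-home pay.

401(k): $1,818.30 × 0.09 = $163.65
Taxable wages = $1,818.30 − $163.65 = $1,654.65
City income tax: $1,654.65 × 0.0375 = $62.05
State unemployment insurance (employee share): $1,818.30 × 0.005 = $9.09
PFL insurance: $1,818.30 × 0.015 = $27.27
Garnishment: $1,818.30 × 0.02 = $36.37
Dental insurance premium: $97.95
(Employer's $105.34 toward dental insurance premium is not withheld from the employee.)
Total deductions = $163.65 + $62.05 + $9.09 + $27.27 + $36.37 + $97.95 = $396.38
Net pay = $1,818.30 − $396.38 = $1,421.92

$1,421.92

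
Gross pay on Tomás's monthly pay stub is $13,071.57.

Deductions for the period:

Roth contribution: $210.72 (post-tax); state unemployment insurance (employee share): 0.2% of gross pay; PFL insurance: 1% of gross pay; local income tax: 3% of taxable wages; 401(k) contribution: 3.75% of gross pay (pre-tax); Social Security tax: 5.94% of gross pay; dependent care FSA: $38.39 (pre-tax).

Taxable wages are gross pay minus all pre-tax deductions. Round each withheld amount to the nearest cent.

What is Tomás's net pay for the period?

$11,022.68

Dependent care FSA: $38.39
401(k) contribution: $13,071.57 × 0.0375 = $490.18
Pre-tax total = $38.39 + $490.18 = $528.57
Taxable wages = $13,071.57 − $528.57 = $12,543.00
Local income tax: $12,543.00 × 0.03 = $376.29
Social Security tax: $13,071.57 × 0.0594 = $776.45
PFL insurance: $13,071.57 × 0.01 = $130.72
State unemployment insurance (employee share): $13,071.57 × 0.002 = $26.14
Roth contribution: $210.72
Total deductions = $38.39 + $490.18 + $376.29 + $776.45 + $130.72 + $26.14 + $210.72 = $2,048.89
Net pay = $13,071.57 − $2,048.89 = $11,022.68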